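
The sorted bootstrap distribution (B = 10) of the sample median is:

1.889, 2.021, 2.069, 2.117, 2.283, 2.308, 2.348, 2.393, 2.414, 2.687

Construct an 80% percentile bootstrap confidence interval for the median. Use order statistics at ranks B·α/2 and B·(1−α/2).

α = 0.20; lower rank = 10 × 0.100 = 1; upper rank = 10 × 0.900 = 9.
The 1st smallest replicate is 1.889; the 9th is 2.414.

(1.889, 2.414)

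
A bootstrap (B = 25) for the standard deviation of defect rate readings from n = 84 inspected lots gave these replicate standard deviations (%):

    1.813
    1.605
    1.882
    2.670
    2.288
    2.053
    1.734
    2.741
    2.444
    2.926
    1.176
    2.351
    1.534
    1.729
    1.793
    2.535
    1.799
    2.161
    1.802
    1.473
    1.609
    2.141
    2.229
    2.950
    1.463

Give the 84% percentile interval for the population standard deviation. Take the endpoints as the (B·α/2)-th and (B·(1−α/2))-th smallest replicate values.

Sorted replicates: 1.176, 1.463, 1.473, 1.534, 1.605, 1.609, 1.729, 1.734, 1.793, 1.799, 1.802, 1.813, 1.882, 2.053, 2.141, 2.161, 2.229, 2.288, 2.351, 2.444, 2.535, 2.670, 2.741, 2.926, 2.950
α = 0.16; lower rank = 25 × 0.080 = 2; upper rank = 25 × 0.920 = 23.
The 2nd smallest replicate is 1.463; the 23rd is 2.741.

(1.463, 2.741)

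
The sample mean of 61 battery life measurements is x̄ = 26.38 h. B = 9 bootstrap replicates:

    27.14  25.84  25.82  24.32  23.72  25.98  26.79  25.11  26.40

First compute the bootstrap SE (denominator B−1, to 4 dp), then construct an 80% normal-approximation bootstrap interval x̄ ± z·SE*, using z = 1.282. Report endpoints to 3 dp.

Mean of replicates = 25.6800; sum of squared deviations = 10.0334; SE* = √(10.0334/8) = 1.1199
Margin = 1.282 × 1.1199 = 1.4357
Interval: 26.38 ± 1.4357

(24.944, 27.816)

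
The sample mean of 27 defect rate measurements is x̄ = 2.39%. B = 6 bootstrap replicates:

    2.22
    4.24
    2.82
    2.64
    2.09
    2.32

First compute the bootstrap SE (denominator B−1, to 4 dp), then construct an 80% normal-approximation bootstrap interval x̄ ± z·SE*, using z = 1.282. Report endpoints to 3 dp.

Mean of replicates = 2.7217; sum of squared deviations = 3.1337; SE* = √(3.1337/5) = 0.7917
Margin = 1.282 × 0.7917 = 1.0150
Interval: 2.39 ± 1.0150

(1.375, 3.405)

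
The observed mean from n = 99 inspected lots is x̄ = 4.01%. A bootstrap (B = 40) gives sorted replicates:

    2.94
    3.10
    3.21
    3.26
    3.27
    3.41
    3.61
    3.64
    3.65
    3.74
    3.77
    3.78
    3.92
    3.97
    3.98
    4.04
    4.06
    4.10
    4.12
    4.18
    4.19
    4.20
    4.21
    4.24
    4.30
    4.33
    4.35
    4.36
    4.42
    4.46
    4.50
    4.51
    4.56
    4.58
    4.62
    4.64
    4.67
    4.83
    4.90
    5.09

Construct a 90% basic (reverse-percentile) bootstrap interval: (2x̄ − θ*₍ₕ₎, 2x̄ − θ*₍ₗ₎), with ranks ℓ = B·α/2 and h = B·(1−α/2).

(3.19, 4.92)

Percentile endpoints at ranks 2 and 38: θ*₍2₎ = 3.10, θ*₍38₎ = 4.83.
Basic interval reflects these around x̄:
  lower = 2 × 4.01 − 4.83 = 3.19
  upper = 2 × 4.01 − 3.10 = 4.92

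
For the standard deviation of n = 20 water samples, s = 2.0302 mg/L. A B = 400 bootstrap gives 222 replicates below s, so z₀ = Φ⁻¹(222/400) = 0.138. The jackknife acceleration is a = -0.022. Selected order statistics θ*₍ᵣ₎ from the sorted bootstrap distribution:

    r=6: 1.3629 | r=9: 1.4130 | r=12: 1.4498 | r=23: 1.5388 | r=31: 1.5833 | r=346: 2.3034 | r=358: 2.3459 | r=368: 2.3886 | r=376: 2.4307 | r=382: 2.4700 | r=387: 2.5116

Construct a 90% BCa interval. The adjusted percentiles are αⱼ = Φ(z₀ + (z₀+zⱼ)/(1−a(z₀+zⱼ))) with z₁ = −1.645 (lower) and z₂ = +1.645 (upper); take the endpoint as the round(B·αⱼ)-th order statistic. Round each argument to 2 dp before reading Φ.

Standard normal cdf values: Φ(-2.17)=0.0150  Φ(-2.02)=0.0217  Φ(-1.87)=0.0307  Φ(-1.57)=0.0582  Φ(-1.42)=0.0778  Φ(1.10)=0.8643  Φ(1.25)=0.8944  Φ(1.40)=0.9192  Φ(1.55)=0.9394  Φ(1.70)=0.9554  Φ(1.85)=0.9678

(1.5833, 2.5116)

Lower: z₀ + z₁ = 0.138 + (-1.645) = -1.507; 1 − a(z₀+z₁) = 1 − (-0.022)(-1.507) = 0.9668; argument = 0.138 + (-1.507)/0.9668 = -1.4207 → -1.42.
α₁ = Φ(-1.42) = 0.0778; rank = round(400 × 0.0778) = 31; θ*₍31₎ = 1.5833.
Upper: z₀ + z₂ = 1.783; 1 − a(z₀+z₂) = 1.0392; argument = 1.8537 → 1.85; α₂ = 0.9678; rank = 387; θ*₍387₎ = 2.5116.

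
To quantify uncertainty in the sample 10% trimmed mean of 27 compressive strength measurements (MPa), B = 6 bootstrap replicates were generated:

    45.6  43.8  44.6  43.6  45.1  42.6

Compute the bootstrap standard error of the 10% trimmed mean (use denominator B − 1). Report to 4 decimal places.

SE* = 1.0962

Bootstrap SE is the standard deviation of the 6 replicate 10% trimmed means.
Mean of replicates: (45.6 + 43.8 + 44.6 + 43.6 + 45.1 + 42.6) / 6 = 265.30000 / 6 = 44.21667
Sum of squared deviations: (+1.38333)² + (−0.41667)² + (+0.38333)² + (−0.61667)² + (+0.88333)² + (−1.61667)² = 6.00833
Variance = 6.00833 / 5 = 1.20167
SE* = √1.20167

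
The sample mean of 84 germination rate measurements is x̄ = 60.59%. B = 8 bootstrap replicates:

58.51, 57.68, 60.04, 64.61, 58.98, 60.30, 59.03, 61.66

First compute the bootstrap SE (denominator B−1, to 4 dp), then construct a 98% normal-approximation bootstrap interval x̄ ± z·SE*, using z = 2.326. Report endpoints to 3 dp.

Mean of replicates = 60.1013; sum of squared deviations = 33.6011; SE* = √(33.6011/7) = 2.1909
Margin = 2.326 × 2.1909 = 5.0960
Interval: 60.59 ± 5.0960

(55.494, 65.686)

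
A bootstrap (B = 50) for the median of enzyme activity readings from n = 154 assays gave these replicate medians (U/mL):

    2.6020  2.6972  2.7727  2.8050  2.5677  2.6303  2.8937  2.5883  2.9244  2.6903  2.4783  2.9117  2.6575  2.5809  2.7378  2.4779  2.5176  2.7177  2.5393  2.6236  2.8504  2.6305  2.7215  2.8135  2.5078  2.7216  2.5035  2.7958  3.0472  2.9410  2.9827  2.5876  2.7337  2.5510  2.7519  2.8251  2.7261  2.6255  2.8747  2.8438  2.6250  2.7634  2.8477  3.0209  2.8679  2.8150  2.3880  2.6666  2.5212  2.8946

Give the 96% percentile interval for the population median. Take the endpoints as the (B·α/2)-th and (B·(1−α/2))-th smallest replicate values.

(2.3880, 3.0209)

Sorted replicates: 2.3880, 2.4779, 2.4783, 2.5035, 2.5078, 2.5176, 2.5212, 2.5393, 2.5510, 2.5677, 2.5809, 2.5876, 2.5883, 2.6020, 2.6236, 2.6250, 2.6255, 2.6303, 2.6305, 2.6575, 2.6666, 2.6903, 2.6972, 2.7177, 2.7215, 2.7216, 2.7261, 2.7337, 2.7378, 2.7519, 2.7634, 2.7727, 2.7958, 2.8050, 2.8135, 2.8150, 2.8251, 2.8438, 2.8477, 2.8504, 2.8679, 2.8747, 2.8937, 2.8946, 2.9117, 2.9244, 2.9410, 2.9827, 3.0209, 3.0472
α = 0.04; lower rank = 50 × 0.020 = 1; upper rank = 50 × 0.980 = 49.
The 1st smallest replicate is 2.3880; the 49th is 3.0209.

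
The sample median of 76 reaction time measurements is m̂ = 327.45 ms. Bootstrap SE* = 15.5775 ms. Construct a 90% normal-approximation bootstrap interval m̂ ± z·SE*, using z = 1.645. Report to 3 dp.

Margin = 1.645 × 15.5775 = 25.6250
Interval: 327.45 ± 25.6250

(301.825, 353.075)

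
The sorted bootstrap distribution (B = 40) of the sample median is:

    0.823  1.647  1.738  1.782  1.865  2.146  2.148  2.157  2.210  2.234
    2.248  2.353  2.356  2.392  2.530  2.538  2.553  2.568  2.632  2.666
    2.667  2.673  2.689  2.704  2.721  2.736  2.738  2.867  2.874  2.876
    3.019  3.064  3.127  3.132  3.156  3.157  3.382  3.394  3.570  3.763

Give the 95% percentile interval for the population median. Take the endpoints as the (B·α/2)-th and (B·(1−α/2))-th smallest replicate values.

α = 0.05; lower rank = 40 × 0.025 = 1; upper rank = 40 × 0.975 = 39.
The 1st smallest replicate is 0.823; the 39th is 3.570.

(0.823, 3.570)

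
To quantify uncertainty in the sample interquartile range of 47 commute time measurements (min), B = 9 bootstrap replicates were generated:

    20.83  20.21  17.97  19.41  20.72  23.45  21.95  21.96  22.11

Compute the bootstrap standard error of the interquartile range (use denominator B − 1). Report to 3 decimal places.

SE* = 1.639

Bootstrap SE is the standard deviation of the 9 replicate interquartile ranges.
Mean of replicates: (20.83 + 20.21 + 17.97 + 19.41 + 20.72 + 23.45 + 21.95 + 21.96 + 22.11) / 9 = 188.6100 / 9 = 20.9567
Sum of squared deviations: (−0.1267)² + (−0.7467)² + (−2.9867)² + (−1.5467)² + (−0.2367)² + (+2.4933)² + (+0.9933)² + (+1.0033)² + (+1.1533)² = 21.4822
Variance = 21.4822 / 8 = 2.6853
SE* = √2.6853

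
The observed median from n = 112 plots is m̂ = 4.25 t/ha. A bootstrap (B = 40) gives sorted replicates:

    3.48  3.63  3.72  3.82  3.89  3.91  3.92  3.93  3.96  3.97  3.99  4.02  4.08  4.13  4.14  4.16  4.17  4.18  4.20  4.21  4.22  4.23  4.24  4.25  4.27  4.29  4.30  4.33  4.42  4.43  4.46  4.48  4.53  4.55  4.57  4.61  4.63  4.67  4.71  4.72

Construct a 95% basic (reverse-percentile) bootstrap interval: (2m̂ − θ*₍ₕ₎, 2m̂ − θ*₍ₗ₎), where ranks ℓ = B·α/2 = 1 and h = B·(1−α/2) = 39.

(3.79, 5.02)

Percentile endpoints at ranks 1 and 39: θ*₍1₎ = 3.48, θ*₍39₎ = 4.71.
Basic interval reflects these around m̂:
  lower = 2 × 4.25 − 4.71 = 3.79
  upper = 2 × 4.25 − 3.48 = 5.02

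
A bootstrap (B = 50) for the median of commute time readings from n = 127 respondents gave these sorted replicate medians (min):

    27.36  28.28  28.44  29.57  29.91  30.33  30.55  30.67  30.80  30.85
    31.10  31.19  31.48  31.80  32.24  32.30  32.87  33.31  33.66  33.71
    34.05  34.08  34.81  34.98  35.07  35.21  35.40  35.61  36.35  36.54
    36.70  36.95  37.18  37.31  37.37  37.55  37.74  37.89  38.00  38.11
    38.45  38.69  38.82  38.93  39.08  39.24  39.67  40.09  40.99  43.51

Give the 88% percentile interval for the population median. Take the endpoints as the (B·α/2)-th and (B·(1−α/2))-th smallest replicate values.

α = 0.12; lower rank = 50 × 0.060 = 3; upper rank = 50 × 0.940 = 47.
The 3rd smallest replicate is 28.44; the 47th is 39.67.

(28.44, 39.67)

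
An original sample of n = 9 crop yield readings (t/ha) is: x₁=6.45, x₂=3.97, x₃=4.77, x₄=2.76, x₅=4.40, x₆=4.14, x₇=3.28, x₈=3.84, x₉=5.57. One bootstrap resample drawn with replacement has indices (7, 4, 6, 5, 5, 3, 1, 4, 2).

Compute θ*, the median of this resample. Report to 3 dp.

θ* = 4.140

Resample values: 3.28, 2.76, 4.14, 4.40, 4.40, 4.77, 6.45, 2.76, 3.97.
Sorted: 2.76, 2.76, 3.28, 3.97, 4.14, 4.40, 4.40, 4.77, 6.45
Median = middle value = 4.140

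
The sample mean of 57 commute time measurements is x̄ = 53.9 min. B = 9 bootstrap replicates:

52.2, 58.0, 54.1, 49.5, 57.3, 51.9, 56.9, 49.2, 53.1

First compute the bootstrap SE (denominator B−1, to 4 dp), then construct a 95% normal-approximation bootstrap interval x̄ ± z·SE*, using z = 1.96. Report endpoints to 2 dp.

(47.49, 60.31)

Mean of replicates = 53.5778; sum of squared deviations = 85.4556; SE* = √(85.4556/8) = 3.2683
Margin = 1.96 × 3.2683 = 6.406
Interval: 53.9 ± 6.406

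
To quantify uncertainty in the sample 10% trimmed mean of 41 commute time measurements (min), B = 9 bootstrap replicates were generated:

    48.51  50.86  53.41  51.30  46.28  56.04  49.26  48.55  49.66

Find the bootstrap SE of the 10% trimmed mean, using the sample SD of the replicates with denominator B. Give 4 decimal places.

SE* = 2.7427

Bootstrap SE is the standard deviation of the 9 replicate 10% trimmed means.
Mean of replicates: (48.51 + 50.86 + 53.41 + 51.30 + 46.28 + 56.04 + 49.26 + 48.55 + 49.66) / 9 = 453.87000 / 9 = 50.43000
Sum of squared deviations: (−1.92000)² + (+0.43000)² + (+2.98000)² + (+0.87000)² + (−4.15000)² + (+5.61000)² + (−1.17000)² + (−1.88000)² + (−0.77000)² = 67.69940
Variance = 67.69940 / 9 = 7.52216
SE* = √7.52216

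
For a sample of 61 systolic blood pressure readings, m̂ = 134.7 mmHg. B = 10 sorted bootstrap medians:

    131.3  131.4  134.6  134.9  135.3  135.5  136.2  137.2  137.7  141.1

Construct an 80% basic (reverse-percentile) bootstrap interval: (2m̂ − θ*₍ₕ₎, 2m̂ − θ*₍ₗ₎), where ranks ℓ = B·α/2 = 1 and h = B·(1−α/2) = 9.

Percentile endpoints at ranks 1 and 9: θ*₍1₎ = 131.3, θ*₍9₎ = 137.7.
Basic interval reflects these around m̂:
  lower = 2 × 134.7 − 137.7 = 131.7
  upper = 2 × 134.7 − 131.3 = 138.1

(131.7, 138.1)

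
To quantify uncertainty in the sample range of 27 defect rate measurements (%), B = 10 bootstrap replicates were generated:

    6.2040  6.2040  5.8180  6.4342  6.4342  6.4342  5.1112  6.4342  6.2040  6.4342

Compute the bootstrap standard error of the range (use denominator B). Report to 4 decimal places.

SE* = 0.3997

Bootstrap SE is the standard deviation of the 10 replicate ranges.
Mean of replicates: (6.2040 + 6.2040 + 5.8180 + 6.4342 + 6.4342 + 6.4342 + 5.1112 + 6.4342 + 6.2040 + 6.4342) / 10 = 61.71220 / 10 = 6.17122
Sum of squared deviations: (+0.03278)² + (+0.03278)² + (−0.35322)² + (+0.26298)² + (+0.26298)² + (+0.26298)² + (−1.06002)² + (+0.26298)² + (+0.03278)² + (+0.26298)² = 1.59742
Variance = 1.59742 / 10 = 0.15974
SE* = √0.15974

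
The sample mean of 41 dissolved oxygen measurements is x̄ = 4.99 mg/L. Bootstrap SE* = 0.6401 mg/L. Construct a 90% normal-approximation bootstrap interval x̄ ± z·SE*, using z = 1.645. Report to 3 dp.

Margin = 1.645 × 0.6401 = 1.0530
Interval: 4.99 ± 1.0530

(3.937, 6.043)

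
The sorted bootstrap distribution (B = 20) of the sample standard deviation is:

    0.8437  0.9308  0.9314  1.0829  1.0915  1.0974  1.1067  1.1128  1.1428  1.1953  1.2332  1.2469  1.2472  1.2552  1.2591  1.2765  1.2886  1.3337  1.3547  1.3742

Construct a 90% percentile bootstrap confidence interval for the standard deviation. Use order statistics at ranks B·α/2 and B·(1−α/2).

α = 0.10; lower rank = 20 × 0.050 = 1; upper rank = 20 × 0.950 = 19.
The 1st smallest replicate is 0.8437; the 19th is 1.3547.

(0.8437, 1.3547)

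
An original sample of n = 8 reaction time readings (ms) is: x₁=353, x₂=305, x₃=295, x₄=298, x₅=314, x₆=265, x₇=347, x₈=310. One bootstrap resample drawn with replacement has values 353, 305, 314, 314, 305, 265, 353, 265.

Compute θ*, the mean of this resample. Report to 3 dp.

Mean = (353 + 305 + 314 + 314 + 305 + 265 + 353 + 265) / 8 = 2474.0 / 8 = 309.250

θ* = 309.250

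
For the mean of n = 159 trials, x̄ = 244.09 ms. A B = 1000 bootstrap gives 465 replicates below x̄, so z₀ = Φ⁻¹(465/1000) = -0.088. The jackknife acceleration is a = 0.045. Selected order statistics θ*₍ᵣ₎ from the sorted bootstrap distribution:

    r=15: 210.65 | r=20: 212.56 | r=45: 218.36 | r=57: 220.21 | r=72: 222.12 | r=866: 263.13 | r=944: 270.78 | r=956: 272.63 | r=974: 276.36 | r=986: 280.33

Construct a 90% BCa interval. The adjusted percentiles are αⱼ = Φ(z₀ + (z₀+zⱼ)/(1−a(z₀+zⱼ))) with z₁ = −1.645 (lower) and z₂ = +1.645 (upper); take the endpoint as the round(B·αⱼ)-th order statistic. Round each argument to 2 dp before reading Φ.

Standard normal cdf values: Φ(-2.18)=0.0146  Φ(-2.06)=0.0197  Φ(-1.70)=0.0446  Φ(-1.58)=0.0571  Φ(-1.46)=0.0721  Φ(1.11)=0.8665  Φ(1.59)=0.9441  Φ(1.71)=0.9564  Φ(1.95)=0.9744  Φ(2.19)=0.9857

(218.36, 270.78)

Lower: z₀ + z₁ = -0.088 + (-1.645) = -1.733; 1 − a(z₀+z₁) = 1 − (0.045)(-1.733) = 1.0780; argument = -0.088 + (-1.733)/1.0780 = -1.6956 → -1.70.
α₁ = Φ(-1.70) = 0.0446; rank = round(1000 × 0.0446) = 45; θ*₍45₎ = 218.36.
Upper: z₀ + z₂ = 1.557; 1 − a(z₀+z₂) = 0.9299; argument = 1.5863 → 1.59; α₂ = 0.9441; rank = 944; θ*₍944₎ = 270.78.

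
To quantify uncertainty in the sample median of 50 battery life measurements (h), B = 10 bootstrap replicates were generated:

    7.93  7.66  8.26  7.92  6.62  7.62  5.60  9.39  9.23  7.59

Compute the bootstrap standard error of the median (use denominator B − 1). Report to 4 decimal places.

Bootstrap SE is the standard deviation of the 10 replicate medians.
Mean of replicates: (7.93 + 7.66 + 8.26 + 7.92 + 6.62 + 7.62 + 5.60 + 9.39 + 9.23 + 7.59) / 10 = 77.82000 / 10 = 7.78200
Sum of squared deviations: (+0.14800)² + (−0.12200)² + (+0.47800)² + (+0.13800)² + (−1.16200)² + (−0.16200)² + (−2.18200)² + (+1.60800)² + (+1.44800)² + (−0.19200)² = 11.14116
Variance = 11.14116 / 9 = 1.23791
SE* = √1.23791

SE* = 1.1126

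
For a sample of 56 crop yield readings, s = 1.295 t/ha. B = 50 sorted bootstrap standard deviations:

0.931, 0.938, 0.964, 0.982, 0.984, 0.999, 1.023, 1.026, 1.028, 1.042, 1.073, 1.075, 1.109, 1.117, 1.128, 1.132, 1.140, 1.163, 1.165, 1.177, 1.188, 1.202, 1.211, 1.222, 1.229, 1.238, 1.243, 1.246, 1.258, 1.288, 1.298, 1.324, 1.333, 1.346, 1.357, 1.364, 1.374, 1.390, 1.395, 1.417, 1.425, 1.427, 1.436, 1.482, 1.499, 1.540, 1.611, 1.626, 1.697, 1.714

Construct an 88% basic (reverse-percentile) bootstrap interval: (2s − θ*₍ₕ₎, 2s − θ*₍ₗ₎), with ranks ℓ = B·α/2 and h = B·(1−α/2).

Percentile endpoints at ranks 3 and 47: θ*₍3₎ = 0.964, θ*₍47₎ = 1.611.
Basic interval reflects these around s:
  lower = 2 × 1.295 − 1.611 = 0.979
  upper = 2 × 1.295 − 0.964 = 1.626

(0.979, 1.626)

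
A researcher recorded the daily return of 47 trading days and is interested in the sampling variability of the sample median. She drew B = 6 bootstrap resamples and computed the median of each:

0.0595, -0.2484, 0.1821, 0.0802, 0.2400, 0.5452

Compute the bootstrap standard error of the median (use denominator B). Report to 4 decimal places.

Bootstrap SE is the standard deviation of the 6 replicate medians.
Mean of replicates: (0.0595 + (-0.2484) + 0.1821 + 0.0802 + 0.2400 + 0.5452) / 6 = 0.85860 / 6 = 0.14310
Sum of squared deviations: (−0.08360)² + (−0.39150)² + (+0.03900)² + (−0.06290)² + (+0.09690)² + (+0.40210)² = 0.33681
Variance = 0.33681 / 6 = 0.05614
SE* = √0.05614

SE* = 0.2369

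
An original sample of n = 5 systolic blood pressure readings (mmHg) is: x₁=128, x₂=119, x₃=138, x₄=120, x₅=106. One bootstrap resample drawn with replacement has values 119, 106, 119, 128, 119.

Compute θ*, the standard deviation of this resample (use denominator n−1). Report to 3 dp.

θ* = 7.855

Mean = 118.2000; sum of squared deviations = 246.8000
s² = 246.8000 / 4 = 61.7000
s = √61.7000 = 7.855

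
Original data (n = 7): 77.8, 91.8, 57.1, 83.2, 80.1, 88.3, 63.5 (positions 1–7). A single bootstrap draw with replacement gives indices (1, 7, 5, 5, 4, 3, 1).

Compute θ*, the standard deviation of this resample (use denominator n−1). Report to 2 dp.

Resample values: 77.8, 63.5, 80.1, 80.1, 83.2, 57.1, 77.8.
Mean = 74.2286; sum of squared deviations = 583.4343
s² = 583.4343 / 6 = 97.2390
s = √97.2390 = 9.86

θ* = 9.86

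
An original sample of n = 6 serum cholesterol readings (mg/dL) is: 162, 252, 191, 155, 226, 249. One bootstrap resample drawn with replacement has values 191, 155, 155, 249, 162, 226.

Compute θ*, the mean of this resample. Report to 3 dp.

θ* = 189.667

Mean = (191 + 155 + 155 + 249 + 162 + 226) / 6 = 1138.0 / 6 = 189.667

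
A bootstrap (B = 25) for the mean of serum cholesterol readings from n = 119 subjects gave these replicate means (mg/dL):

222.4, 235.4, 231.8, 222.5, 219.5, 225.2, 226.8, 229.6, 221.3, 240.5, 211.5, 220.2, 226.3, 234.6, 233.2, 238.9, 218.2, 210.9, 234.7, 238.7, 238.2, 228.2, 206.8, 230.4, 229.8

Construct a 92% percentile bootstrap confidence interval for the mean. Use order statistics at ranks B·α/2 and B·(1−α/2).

Sorted replicates: 206.8, 210.9, 211.5, 218.2, 219.5, 220.2, 221.3, 222.4, 222.5, 225.2, 226.3, 226.8, 228.2, 229.6, 229.8, 230.4, 231.8, 233.2, 234.6, 234.7, 235.4, 238.2, 238.7, 238.9, 240.5
α = 0.08; lower rank = 25 × 0.040 = 1; upper rank = 25 × 0.960 = 24.
The 1st smallest replicate is 206.8; the 24th is 238.9.

(206.8, 238.9)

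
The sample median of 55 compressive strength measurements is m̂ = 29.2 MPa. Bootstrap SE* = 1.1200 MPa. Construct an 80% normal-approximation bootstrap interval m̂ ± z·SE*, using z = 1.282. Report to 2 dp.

Margin = 1.282 × 1.1200 = 1.436
Interval: 29.2 ± 1.436

(27.76, 30.64)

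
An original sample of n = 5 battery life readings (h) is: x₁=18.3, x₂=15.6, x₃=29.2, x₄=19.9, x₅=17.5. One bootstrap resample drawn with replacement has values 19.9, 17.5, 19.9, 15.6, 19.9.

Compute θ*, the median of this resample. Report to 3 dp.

θ* = 19.900

Sorted: 15.6, 17.5, 19.9, 19.9, 19.9
Median = middle value = 19.900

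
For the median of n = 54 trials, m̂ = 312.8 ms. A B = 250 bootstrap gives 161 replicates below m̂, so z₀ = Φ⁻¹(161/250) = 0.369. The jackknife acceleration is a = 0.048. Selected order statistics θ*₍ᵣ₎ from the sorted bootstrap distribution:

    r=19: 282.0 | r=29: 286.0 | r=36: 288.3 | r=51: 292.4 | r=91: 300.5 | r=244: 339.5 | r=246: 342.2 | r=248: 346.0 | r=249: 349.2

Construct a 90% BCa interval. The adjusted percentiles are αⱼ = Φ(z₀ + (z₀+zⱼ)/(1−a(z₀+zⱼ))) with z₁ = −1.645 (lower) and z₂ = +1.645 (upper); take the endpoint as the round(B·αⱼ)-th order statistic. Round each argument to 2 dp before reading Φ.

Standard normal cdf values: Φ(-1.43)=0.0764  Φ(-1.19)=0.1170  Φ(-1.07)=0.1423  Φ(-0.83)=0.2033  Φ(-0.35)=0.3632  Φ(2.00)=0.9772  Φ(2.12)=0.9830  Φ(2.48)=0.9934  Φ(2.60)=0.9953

Lower: z₀ + z₁ = 0.369 + (-1.645) = -1.276; 1 − a(z₀+z₁) = 1 − (0.048)(-1.276) = 1.0612; argument = 0.369 + (-1.276)/1.0612 = -0.8334 → -0.83.
α₁ = Φ(-0.83) = 0.2033; rank = round(250 × 0.2033) = 51; θ*₍51₎ = 292.4.
Upper: z₀ + z₂ = 2.014; 1 − a(z₀+z₂) = 0.9033; argument = 2.5985 → 2.60; α₂ = 0.9953; rank = 249; θ*₍249₎ = 349.2.

(292.4, 349.2)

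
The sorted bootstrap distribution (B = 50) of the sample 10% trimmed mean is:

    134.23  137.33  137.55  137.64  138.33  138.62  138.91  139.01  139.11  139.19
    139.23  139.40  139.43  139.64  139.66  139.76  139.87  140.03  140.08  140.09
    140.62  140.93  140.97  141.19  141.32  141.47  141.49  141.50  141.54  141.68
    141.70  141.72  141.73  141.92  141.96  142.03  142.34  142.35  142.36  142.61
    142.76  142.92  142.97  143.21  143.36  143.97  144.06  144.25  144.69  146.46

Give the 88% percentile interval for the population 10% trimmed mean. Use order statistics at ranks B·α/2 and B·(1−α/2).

(137.55, 144.06)

α = 0.12; lower rank = 50 × 0.060 = 3; upper rank = 50 × 0.940 = 47.
The 3rd smallest replicate is 137.55; the 47th is 144.06.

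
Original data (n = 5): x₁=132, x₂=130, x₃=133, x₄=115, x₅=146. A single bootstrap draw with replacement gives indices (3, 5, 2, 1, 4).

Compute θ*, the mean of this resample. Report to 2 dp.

θ* = 131.20

Resample values: 133, 146, 130, 132, 115.
Mean = (133 + 146 + 130 + 132 + 115) / 5 = 656.0 / 5 = 131.20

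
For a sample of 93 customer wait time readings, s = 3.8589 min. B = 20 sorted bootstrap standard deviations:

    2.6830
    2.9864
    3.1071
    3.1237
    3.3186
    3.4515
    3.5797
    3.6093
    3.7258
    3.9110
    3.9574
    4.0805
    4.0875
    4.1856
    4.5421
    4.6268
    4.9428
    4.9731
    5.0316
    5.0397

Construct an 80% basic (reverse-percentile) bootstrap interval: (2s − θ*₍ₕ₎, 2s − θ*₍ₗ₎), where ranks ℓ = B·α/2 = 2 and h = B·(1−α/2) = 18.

(2.7447, 4.7314)

Percentile endpoints at ranks 2 and 18: θ*₍2₎ = 2.9864, θ*₍18₎ = 4.9731.
Basic interval reflects these around s:
  lower = 2 × 3.8589 − 4.9731 = 2.7447
  upper = 2 × 3.8589 − 2.9864 = 4.7314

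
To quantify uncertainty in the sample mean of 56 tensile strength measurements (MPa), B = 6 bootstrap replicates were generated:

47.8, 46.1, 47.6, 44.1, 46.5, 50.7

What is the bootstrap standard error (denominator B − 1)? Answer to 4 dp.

SE* = 2.1933

Bootstrap SE is the standard deviation of the 6 replicate means.
Mean of replicates: (47.8 + 46.1 + 47.6 + 44.1 + 46.5 + 50.7) / 6 = 282.80000 / 6 = 47.13333
Sum of squared deviations: (+0.66667)² + (−1.03333)² + (+0.46667)² + (−3.03333)² + (−0.63333)² + (+3.56667)² = 24.05333
Variance = 24.05333 / 5 = 4.81067
SE* = √4.81067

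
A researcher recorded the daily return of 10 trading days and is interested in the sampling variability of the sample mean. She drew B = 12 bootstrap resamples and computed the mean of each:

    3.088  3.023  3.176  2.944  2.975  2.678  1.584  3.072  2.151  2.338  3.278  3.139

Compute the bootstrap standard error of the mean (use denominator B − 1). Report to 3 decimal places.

Bootstrap SE is the standard deviation of the 12 replicate means.
Mean of replicates: (3.088 + 3.023 + 3.176 + 2.944 + 2.975 + 2.678 + 1.584 + 3.072 + 2.151 + 2.338 + 3.278 + 3.139) / 12 = 33.4460 / 12 = 2.7872
Sum of squared deviations: (+0.3008)² + (+0.2358)² + (+0.3888)² + (+0.1568)² + (+0.1878)² + (−0.1092)² + (−1.2032)² + (+0.2848)² + (−0.6362)² + (−0.4492)² + (+0.4908)² + (+0.3518)² = 2.8690
Variance = 2.8690 / 11 = 0.2608
SE* = √0.2608

SE* = 0.511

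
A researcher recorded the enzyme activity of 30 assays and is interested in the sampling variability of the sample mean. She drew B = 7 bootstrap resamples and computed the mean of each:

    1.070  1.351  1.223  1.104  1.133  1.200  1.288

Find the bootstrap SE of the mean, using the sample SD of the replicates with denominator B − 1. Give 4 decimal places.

SE* = 0.1013

Bootstrap SE is the standard deviation of the 7 replicate means.
Mean of replicates: (1.070 + 1.351 + 1.223 + 1.104 + 1.133 + 1.200 + 1.288) / 7 = 8.36900 / 7 = 1.19557
Sum of squared deviations: (−0.12557)² + (+0.15543)² + (+0.02743)² + (−0.09157)² + (−0.06257)² + (+0.00443)² + (+0.09243)² = 0.06154
Variance = 0.06154 / 6 = 0.01026
SE* = √0.01026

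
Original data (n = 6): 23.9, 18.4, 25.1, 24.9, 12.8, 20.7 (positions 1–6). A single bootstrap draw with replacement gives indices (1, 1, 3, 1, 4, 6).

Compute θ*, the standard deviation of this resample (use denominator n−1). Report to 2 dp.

Resample values: 23.9, 23.9, 25.1, 23.9, 24.9, 20.7.
Mean = 23.7333; sum of squared deviations = 12.5133
s² = 12.5133 / 5 = 2.5027
s = √2.5027 = 1.58

θ* = 1.58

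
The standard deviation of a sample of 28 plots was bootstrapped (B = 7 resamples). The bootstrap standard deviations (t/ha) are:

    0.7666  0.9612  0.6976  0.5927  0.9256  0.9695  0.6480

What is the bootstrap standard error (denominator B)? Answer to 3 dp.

Bootstrap SE is the standard deviation of the 7 replicate standard deviations.
Mean of replicates: (0.7666 + 0.9612 + 0.6976 + 0.5927 + 0.9256 + 0.9695 + 0.6480) / 7 = 5.56120 / 7 = 0.79446
Sum of squared deviations: (−0.02786)² + (+0.16674)² + (−0.09686)² + (−0.20176)² + (+0.13114)² + (+0.17504)² + (−0.14646)² = 0.14795
Variance = 0.14795 / 7 = 0.02114
SE* = √0.02114

SE* = 0.145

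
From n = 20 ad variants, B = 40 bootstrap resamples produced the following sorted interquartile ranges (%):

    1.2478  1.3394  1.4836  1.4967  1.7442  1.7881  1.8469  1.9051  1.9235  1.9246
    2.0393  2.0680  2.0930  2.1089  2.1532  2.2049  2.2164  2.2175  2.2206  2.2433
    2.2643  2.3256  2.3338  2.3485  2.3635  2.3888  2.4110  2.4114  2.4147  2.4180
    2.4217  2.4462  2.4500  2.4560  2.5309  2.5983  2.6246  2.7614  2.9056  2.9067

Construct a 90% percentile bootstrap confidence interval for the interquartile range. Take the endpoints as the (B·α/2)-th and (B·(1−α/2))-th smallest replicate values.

α = 0.10; lower rank = 40 × 0.050 = 2; upper rank = 40 × 0.950 = 38.
The 2nd smallest replicate is 1.3394; the 38th is 2.7614.

(1.3394, 2.7614)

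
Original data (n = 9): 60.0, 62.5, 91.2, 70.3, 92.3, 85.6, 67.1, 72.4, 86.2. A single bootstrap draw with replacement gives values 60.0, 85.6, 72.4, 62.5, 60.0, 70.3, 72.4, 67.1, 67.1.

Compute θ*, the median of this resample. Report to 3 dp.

Sorted: 60.0, 60.0, 62.5, 67.1, 67.1, 70.3, 72.4, 72.4, 85.6
Median = middle value = 67.100

θ* = 67.100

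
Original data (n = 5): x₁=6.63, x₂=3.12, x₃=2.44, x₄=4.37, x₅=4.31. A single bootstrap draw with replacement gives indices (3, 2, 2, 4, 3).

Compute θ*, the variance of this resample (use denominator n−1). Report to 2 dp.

θ* = 0.62

Resample values: 2.44, 3.12, 3.12, 4.37, 2.44.
Mean = 3.0980; sum of squared deviations = 2.4849
s² = 2.4849 / 4 = 0.6212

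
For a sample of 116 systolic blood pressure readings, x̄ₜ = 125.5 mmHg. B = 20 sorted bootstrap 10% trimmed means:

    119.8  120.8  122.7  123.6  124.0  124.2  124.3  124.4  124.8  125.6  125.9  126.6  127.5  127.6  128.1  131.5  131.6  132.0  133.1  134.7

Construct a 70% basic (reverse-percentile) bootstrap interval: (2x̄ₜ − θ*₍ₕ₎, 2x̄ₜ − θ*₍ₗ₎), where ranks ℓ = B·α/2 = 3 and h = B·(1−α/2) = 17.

(119.4, 128.3)

Percentile endpoints at ranks 3 and 17: θ*₍3₎ = 122.7, θ*₍17₎ = 131.6.
Basic interval reflects these around x̄ₜ:
  lower = 2 × 125.5 − 131.6 = 119.4
  upper = 2 × 125.5 − 122.7 = 128.3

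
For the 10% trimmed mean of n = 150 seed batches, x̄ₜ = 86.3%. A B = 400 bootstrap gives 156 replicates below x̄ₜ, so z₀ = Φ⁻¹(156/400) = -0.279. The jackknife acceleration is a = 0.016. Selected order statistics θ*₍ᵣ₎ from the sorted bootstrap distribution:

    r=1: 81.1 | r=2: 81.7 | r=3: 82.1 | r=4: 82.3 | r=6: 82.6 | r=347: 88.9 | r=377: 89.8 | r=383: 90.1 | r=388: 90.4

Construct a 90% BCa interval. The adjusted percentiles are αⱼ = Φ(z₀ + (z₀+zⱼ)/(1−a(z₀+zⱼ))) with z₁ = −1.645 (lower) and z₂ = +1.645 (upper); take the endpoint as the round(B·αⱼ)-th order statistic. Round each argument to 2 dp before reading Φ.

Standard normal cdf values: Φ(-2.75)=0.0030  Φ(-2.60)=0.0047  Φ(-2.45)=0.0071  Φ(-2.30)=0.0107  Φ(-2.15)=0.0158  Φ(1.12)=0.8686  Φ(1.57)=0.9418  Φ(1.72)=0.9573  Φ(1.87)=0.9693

(82.6, 88.9)

Lower: z₀ + z₁ = -0.279 + (-1.645) = -1.924; 1 − a(z₀+z₁) = 1 − (0.016)(-1.924) = 1.0308; argument = -0.279 + (-1.924)/1.0308 = -2.1455 → -2.15.
α₁ = Φ(-2.15) = 0.0158; rank = round(400 × 0.0158) = 6; θ*₍6₎ = 82.6.
Upper: z₀ + z₂ = 1.366; 1 − a(z₀+z₂) = 0.9781; argument = 1.1175 → 1.12; α₂ = 0.8686; rank = 347; θ*₍347₎ = 88.9.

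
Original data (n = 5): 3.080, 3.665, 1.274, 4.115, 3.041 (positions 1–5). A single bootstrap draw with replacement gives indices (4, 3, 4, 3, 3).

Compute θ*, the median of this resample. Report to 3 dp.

Resample values: 4.115, 1.274, 4.115, 1.274, 1.274.
Sorted: 1.274, 1.274, 1.274, 4.115, 4.115
Median = middle value = 1.274

θ* = 1.274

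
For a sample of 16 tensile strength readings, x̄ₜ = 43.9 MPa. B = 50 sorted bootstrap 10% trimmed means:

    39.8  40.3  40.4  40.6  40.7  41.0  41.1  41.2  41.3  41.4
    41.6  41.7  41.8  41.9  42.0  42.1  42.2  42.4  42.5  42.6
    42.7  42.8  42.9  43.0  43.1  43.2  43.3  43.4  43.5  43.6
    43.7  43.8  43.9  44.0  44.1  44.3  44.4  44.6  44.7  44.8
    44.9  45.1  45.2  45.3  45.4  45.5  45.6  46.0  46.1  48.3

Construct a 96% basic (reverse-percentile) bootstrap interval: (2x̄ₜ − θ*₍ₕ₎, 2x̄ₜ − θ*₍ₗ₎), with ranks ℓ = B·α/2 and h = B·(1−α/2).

(41.7, 48.0)

Percentile endpoints at ranks 1 and 49: θ*₍1₎ = 39.8, θ*₍49₎ = 46.1.
Basic interval reflects these around x̄ₜ:
  lower = 2 × 43.9 − 46.1 = 41.7
  upper = 2 × 43.9 − 39.8 = 48.0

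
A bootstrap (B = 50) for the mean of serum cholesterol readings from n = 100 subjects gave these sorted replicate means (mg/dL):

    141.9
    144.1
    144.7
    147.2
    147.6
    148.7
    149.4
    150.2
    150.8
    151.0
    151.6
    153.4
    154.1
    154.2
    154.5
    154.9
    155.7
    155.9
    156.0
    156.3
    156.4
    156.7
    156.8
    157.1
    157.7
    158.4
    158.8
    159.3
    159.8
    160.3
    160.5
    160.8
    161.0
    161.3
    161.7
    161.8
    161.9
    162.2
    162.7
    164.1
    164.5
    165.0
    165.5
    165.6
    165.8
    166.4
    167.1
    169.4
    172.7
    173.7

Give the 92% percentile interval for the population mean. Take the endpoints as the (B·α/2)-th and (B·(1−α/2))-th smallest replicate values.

(144.1, 169.4)

α = 0.08; lower rank = 50 × 0.040 = 2; upper rank = 50 × 0.960 = 48.
The 2nd smallest replicate is 144.1; the 48th is 169.4.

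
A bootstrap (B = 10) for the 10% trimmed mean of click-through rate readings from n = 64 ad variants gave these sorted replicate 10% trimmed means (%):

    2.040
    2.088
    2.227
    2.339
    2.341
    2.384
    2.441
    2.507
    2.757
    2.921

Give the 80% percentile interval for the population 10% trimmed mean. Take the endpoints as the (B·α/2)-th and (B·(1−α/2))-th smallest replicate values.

(2.040, 2.757)

α = 0.20; lower rank = 10 × 0.100 = 1; upper rank = 10 × 0.900 = 9.
The 1st smallest replicate is 2.040; the 9th is 2.757.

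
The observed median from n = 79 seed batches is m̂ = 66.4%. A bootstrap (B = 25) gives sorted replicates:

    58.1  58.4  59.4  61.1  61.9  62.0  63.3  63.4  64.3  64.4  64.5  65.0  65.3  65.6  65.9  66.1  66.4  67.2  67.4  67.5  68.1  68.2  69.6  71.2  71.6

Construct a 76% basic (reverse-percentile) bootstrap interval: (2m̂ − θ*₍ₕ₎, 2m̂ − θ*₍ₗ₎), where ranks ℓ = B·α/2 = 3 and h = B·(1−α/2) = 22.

(64.6, 73.4)

Percentile endpoints at ranks 3 and 22: θ*₍3₎ = 59.4, θ*₍22₎ = 68.2.
Basic interval reflects these around m̂:
  lower = 2 × 66.4 − 68.2 = 64.6
  upper = 2 × 66.4 − 59.4 = 73.4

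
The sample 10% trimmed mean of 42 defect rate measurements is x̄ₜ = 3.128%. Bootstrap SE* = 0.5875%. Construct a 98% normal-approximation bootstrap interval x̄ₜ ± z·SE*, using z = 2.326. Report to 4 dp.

(1.7615, 4.4945)

Margin = 2.326 × 0.5875 = 1.36652
Interval: 3.128 ± 1.36652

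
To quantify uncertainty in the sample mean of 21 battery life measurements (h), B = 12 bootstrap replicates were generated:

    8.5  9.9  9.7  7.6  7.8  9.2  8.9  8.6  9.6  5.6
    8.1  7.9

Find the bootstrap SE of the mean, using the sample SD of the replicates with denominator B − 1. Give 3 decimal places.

SE* = 1.186

Bootstrap SE is the standard deviation of the 12 replicate means.
Mean of replicates: (8.5 + 9.9 + 9.7 + 7.6 + 7.8 + 9.2 + 8.9 + 8.6 + 9.6 + 5.6 + 8.1 + 7.9) / 12 = 101.4000 / 12 = 8.4500
Sum of squared deviations: (+0.0500)² + (+1.4500)² + (+1.2500)² + (−0.8500)² + (−0.6500)² + (+0.7500)² + (+0.4500)² + (+0.1500)² + (+1.1500)² + (−2.8500)² + (−0.3500)² + (−0.5500)² = 15.4700
Variance = 15.4700 / 11 = 1.4064
SE* = √1.4064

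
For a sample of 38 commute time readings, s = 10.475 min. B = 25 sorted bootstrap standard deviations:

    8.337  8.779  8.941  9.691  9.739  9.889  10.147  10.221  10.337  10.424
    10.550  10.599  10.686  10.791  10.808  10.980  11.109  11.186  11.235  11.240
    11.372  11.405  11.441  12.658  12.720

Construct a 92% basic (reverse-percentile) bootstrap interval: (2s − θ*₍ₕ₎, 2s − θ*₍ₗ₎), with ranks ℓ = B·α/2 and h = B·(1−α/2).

(8.292, 12.613)

Percentile endpoints at ranks 1 and 24: θ*₍1₎ = 8.337, θ*₍24₎ = 12.658.
Basic interval reflects these around s:
  lower = 2 × 10.475 − 12.658 = 8.292
  upper = 2 × 10.475 − 8.337 = 12.613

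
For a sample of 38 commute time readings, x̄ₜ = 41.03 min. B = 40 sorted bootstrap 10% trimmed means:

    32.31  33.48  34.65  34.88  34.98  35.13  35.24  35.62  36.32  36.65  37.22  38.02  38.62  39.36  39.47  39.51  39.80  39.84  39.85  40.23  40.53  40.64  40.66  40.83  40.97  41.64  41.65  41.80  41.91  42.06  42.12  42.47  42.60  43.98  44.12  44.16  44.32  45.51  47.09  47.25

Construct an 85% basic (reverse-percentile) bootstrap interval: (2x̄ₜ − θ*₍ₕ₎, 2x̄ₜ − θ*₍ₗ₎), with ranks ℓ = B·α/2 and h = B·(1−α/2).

Percentile endpoints at ranks 3 and 37: θ*₍3₎ = 34.65, θ*₍37₎ = 44.32.
Basic interval reflects these around x̄ₜ:
  lower = 2 × 41.03 − 44.32 = 37.74
  upper = 2 × 41.03 − 34.65 = 47.41

(37.74, 47.41)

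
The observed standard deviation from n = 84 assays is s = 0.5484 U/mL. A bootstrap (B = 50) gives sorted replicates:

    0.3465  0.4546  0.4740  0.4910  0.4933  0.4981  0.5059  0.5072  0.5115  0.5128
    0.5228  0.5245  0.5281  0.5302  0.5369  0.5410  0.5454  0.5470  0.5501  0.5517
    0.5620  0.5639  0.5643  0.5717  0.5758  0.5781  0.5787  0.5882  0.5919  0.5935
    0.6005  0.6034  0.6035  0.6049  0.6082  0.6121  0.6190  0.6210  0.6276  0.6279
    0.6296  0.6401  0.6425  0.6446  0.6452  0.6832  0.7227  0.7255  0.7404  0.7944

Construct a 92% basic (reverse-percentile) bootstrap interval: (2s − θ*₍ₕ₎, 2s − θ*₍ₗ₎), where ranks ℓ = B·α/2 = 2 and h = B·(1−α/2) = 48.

(0.3713, 0.6422)

Percentile endpoints at ranks 2 and 48: θ*₍2₎ = 0.4546, θ*₍48₎ = 0.7255.
Basic interval reflects these around s:
  lower = 2 × 0.5484 − 0.7255 = 0.3713
  upper = 2 × 0.5484 − 0.4546 = 0.6422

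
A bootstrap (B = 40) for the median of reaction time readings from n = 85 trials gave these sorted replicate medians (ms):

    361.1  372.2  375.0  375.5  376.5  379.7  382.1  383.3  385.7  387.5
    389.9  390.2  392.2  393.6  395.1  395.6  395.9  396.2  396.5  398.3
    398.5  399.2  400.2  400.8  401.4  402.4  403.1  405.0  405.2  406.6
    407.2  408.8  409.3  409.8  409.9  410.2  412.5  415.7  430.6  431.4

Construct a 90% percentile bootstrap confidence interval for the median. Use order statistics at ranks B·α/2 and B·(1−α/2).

(372.2, 415.7)

α = 0.10; lower rank = 40 × 0.050 = 2; upper rank = 40 × 0.950 = 38.
The 2nd smallest replicate is 372.2; the 38th is 415.7.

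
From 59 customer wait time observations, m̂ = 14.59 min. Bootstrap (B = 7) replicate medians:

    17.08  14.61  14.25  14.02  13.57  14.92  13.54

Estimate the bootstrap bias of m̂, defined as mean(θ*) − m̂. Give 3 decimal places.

bias = −0.020

mean(θ*) = (17.08 + 14.61 + 14.25 + 14.02 + 13.57 + 14.92 + 13.54) / 7 = 14.5700
bias = 14.5700 − 14.59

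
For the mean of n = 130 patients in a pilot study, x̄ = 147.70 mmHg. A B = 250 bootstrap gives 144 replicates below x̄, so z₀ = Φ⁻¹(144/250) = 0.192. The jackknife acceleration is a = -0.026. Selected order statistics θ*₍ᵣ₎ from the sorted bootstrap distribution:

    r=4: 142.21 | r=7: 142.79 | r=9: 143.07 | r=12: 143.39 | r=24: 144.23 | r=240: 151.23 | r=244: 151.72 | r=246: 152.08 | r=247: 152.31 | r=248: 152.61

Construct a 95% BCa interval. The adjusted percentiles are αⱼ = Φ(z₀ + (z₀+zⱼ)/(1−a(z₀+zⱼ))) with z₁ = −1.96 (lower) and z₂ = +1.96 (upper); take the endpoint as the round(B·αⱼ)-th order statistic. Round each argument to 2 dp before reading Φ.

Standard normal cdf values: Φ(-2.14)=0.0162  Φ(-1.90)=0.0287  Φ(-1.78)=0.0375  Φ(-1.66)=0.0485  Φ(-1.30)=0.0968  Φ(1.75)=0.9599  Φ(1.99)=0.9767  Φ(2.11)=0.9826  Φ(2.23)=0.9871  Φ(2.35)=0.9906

Lower: z₀ + z₁ = 0.192 + (-1.960) = -1.768; 1 − a(z₀+z₁) = 1 − (-0.026)(-1.768) = 0.9540; argument = 0.192 + (-1.768)/0.9540 = -1.6612 → -1.66.
α₁ = Φ(-1.66) = 0.0485; rank = round(250 × 0.0485) = 12; θ*₍12₎ = 143.39.
Upper: z₀ + z₂ = 2.152; 1 − a(z₀+z₂) = 1.0560; argument = 2.2300 → 2.23; α₂ = 0.9871; rank = 247; θ*₍247₎ = 152.31.

(143.39, 152.31)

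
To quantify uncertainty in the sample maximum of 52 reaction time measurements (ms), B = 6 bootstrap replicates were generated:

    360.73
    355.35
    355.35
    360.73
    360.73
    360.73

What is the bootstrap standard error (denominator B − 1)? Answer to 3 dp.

Bootstrap SE is the standard deviation of the 6 replicate maximums.
Mean of replicates: (360.73 + 355.35 + 355.35 + 360.73 + 360.73 + 360.73) / 6 = 2153.6200 / 6 = 358.9367
Sum of squared deviations: (+1.7933)² + (−3.5867)² + (−3.5867)² + (+1.7933)² + (+1.7933)² + (+1.7933)² = 38.5925
Variance = 38.5925 / 5 = 7.7185
SE* = √7.7185

SE* = 2.778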